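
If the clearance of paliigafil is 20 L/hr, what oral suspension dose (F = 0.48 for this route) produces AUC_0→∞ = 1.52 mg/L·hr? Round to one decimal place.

Dose = CL × AUC_0→∞ / F
     = 20 × 1.52 / 0.48 = 63.3333 mg

Dose = 63.3 mg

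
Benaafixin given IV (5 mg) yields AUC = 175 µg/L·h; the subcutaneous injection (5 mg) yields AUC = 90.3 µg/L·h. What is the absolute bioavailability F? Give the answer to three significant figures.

F = (AUC_ev / D_ev) / (AUC_iv / D_iv)
  = (90.3/5) / (175/5)
  = 18.06 / 35 = 0.5160

F = 0.516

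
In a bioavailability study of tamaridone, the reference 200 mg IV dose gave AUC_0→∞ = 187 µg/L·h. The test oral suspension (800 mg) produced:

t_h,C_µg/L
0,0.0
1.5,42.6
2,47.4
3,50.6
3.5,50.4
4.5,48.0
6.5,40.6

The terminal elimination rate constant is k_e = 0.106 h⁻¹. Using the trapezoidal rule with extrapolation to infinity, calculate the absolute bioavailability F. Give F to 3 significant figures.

Trapezoidal AUC_0→6.5 (oral suspension):
  [0→1.5]: (0.0+42.6)/2 × 1.5 = 31.95
  [1.5→2]: (42.6+47.4)/2 × 0.5 = 22.5
  [2→3]: (47.4+50.6)/2 × 1 = 49.0
  [3→3.5]: (50.6+50.4)/2 × 0.5 = 25.25
  [3.5→4.5]: (50.4+48.0)/2 × 1 = 49.2
  [4.5→6.5]: (48.0+40.6)/2 × 2 = 88.6
  Sum = 266.5 µg/L·h
Tail: C_last/k_e = 40.6/0.106 = 383.019
AUC_0→∞ (oral suspension) = 266.5 + 383.019 = 649.519 µg/L·h
F = (AUC_ev/D_ev)/(AUC_iv/D_iv) = (649.519/800)/(187/200) = 0.81189875/0.935 = 0.8683

F = 0.868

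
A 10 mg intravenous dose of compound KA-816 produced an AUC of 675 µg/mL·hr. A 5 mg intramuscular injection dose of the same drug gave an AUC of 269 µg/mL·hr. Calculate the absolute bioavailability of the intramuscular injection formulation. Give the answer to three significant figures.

F = (AUC_ev / D_ev) / (AUC_iv / D_iv)
  = (269/5) / (675/10)
  = 53.8 / 67.5 = 0.7970

F = 0.797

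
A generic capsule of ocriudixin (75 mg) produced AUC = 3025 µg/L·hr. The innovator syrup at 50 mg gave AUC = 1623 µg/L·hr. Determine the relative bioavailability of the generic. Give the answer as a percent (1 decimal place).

F_rel = (AUC_test/D_test) / (AUC_ref/D_ref)
      = (3025/75) / (1623/50)
      = 40.3333 / 32.46 = 1.2426 = 124.26%

F_rel = 124.3%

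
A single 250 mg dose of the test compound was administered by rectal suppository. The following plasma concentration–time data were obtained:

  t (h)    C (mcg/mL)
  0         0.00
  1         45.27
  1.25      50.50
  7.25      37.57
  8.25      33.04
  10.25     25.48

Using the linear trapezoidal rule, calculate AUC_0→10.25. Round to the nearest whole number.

Trapezoidal AUC_0→10.25:
  [0→1]: (0.00+45.27)/2 × 1 = 22.635
  [1→1.25]: (45.27+50.50)/2 × 0.25 = 11.97125
  [1.25→7.25]: (50.50+37.57)/2 × 6 = 264.21
  [7.25→8.25]: (37.57+33.04)/2 × 1 = 35.305
  [8.25→10.25]: (33.04+25.48)/2 × 2 = 58.52
  Sum = 392.64125 mcg/mL·h

AUC = 393 mcg/mL·h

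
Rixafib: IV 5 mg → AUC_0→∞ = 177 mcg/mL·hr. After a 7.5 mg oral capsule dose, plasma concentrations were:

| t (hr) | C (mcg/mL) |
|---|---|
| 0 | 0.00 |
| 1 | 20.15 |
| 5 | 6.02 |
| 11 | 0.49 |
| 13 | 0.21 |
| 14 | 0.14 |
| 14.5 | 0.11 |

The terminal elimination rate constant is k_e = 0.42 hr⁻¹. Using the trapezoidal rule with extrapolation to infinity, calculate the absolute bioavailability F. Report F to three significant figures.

Trapezoidal AUC_0→14.5 (oral capsule):
  [0→1]: (0.00+20.15)/2 × 1 = 10.075
  [1→5]: (20.15+6.02)/2 × 4 = 52.34
  [5→11]: (6.02+0.49)/2 × 6 = 19.53
  [11→13]: (0.49+0.21)/2 × 2 = 0.7
  [13→14]: (0.21+0.14)/2 × 1 = 0.175
  [14→14.5]: (0.14+0.11)/2 × 0.5 = 0.0625
  Sum = 82.8825 mcg/mL·hr
Tail: C_last/k_e = 0.11/0.42 = 0.262
AUC_0→∞ (oral capsule) = 82.8825 + 0.262 = 83.1445 mcg/mL·hr
F = (AUC_ev/D_ev)/(AUC_iv/D_iv) = (83.1445/7.5)/(177/5) = 11.0859/35.4 = 0.3132

F = 0.313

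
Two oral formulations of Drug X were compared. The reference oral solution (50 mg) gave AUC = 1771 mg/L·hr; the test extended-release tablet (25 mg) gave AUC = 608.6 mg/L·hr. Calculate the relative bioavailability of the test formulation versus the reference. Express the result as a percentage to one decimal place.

F_rel = 68.7%

F_rel = (AUC_test/D_test) / (AUC_ref/D_ref)
      = (608.6/25) / (1771/50)
      = 24.344 / 35.42 = 0.6873 = 68.73%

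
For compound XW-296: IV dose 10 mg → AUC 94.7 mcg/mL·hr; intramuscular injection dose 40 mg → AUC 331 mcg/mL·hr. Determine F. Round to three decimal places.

F = 0.874

F = (AUC_ev / D_ev) / (AUC_iv / D_iv)
  = (331/40) / (94.7/10)
  = 8.275 / 9.47 = 0.8738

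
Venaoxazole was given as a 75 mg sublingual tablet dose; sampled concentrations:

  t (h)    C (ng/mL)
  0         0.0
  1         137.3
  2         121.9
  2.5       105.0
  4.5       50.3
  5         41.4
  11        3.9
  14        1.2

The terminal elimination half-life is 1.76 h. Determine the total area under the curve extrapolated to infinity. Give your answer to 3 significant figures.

AUC = 580 ng/mL·h

Trapezoidal AUC_0→14:
  [0→1]: (0.0+137.3)/2 × 1 = 68.65
  [1→2]: (137.3+121.9)/2 × 1 = 129.6
  [2→2.5]: (121.9+105.0)/2 × 0.5 = 56.725
  [2.5→4.5]: (105.0+50.3)/2 × 2 = 155.3
  [4.5→5]: (50.3+41.4)/2 × 0.5 = 22.925
  [5→11]: (41.4+3.9)/2 × 6 = 135.9
  [11→14]: (3.9+1.2)/2 × 3 = 7.65
  Sum = 576.75 ng/mL·h
k_e = ln2 / t½ = 0.693147 / 1.76 = 0.3938 h^-1
Extrapolated tail: C_last / k_e = 1.2 / 0.3938 = 3.047
AUC_0→∞ = 576.75 + 3.047 = 579.797 ng/mL·h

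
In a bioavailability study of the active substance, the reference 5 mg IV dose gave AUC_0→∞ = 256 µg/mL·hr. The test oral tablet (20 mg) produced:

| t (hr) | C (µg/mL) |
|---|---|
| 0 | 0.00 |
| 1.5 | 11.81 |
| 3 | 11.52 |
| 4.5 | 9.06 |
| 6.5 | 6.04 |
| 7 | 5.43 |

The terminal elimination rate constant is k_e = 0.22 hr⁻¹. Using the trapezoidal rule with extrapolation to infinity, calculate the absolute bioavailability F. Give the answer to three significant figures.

F = 0.0825

Trapezoidal AUC_0→7 (oral tablet):
  [0→1.5]: (0.00+11.81)/2 × 1.5 = 8.8575
  [1.5→3]: (11.81+11.52)/2 × 1.5 = 17.4975
  [3→4.5]: (11.52+9.06)/2 × 1.5 = 15.435
  [4.5→6.5]: (9.06+6.04)/2 × 2 = 15.1
  [6.5→7]: (6.04+5.43)/2 × 0.5 = 2.8675
  Sum = 59.7575 µg/mL·hr
Tail: C_last/k_e = 5.43/0.22 = 24.682
AUC_0→∞ (oral tablet) = 59.7575 + 24.682 = 84.4395 µg/mL·hr
F = (AUC_ev/D_ev)/(AUC_iv/D_iv) = (84.4395/20)/(256/5) = 4.221975/51.2 = 0.0825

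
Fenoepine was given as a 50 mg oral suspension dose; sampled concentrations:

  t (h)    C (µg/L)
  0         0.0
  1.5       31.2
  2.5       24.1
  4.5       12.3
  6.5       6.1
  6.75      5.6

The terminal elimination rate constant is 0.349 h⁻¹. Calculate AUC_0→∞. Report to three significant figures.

AUC = 123 µg/L·h

Trapezoidal AUC_0→6.75:
  [0→1.5]: (0.0+31.2)/2 × 1.5 = 23.4
  [1.5→2.5]: (31.2+24.1)/2 × 1 = 27.65
  [2.5→4.5]: (24.1+12.3)/2 × 2 = 36.4
  [4.5→6.5]: (12.3+6.1)/2 × 2 = 18.4
  [6.5→6.75]: (6.1+5.6)/2 × 0.25 = 1.4625
  Sum = 107.3125 µg/L·h
Extrapolated tail: C_last / k_e = 5.6 / 0.349 = 16.046
AUC_0→∞ = 107.3125 + 16.046 = 123.3585 µg/L·h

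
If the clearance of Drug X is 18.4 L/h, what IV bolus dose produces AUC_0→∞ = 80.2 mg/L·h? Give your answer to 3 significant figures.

Dose_iv = CL × AUC_0→∞
     = 18.4 × 80.2 = 1475.68 mg

Dose = 1480 mg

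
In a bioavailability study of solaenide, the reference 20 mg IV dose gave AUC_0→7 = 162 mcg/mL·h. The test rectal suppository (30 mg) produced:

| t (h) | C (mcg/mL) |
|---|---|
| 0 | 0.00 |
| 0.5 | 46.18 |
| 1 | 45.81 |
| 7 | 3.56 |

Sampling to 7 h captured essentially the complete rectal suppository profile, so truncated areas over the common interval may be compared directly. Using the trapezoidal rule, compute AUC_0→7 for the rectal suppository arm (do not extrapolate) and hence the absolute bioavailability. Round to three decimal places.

Trapezoidal AUC_0→7 (rectal suppository):
  [0→0.5]: (0.00+46.18)/2 × 0.5 = 11.545
  [0.5→1]: (46.18+45.81)/2 × 0.5 = 22.9975
  [1→7]: (45.81+3.56)/2 × 6 = 148.11
  Sum = 182.6525 mcg/mL·h
F = (AUC_ev/D_ev)/(AUC_iv/D_iv) = (182.6525/30)/(162/20) = 6.08842/8.1 = 0.7517

F = 0.752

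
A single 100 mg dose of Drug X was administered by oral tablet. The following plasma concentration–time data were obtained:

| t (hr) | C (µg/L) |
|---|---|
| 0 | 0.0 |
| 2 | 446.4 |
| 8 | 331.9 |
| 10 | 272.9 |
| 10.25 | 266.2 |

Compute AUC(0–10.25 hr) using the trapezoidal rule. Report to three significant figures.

Trapezoidal AUC_0→10.25:
  [0→2]: (0.0+446.4)/2 × 2 = 446.4
  [2→8]: (446.4+331.9)/2 × 6 = 2334.9
  [8→10]: (331.9+272.9)/2 × 2 = 604.8
  [10→10.25]: (272.9+266.2)/2 × 0.25 = 67.3875
  Sum = 3453.4875 µg/L·hr

AUC = 3450 µg/L·hr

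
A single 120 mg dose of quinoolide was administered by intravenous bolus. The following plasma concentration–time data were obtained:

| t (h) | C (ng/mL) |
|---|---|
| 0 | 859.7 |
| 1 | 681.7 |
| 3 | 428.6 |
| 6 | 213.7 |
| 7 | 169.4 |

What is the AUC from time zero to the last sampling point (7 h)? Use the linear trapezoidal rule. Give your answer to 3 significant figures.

AUC = 3040 ng/mL·h

Trapezoidal AUC_0→7:
  [0→1]: (859.7+681.7)/2 × 1 = 770.7
  [1→3]: (681.7+428.6)/2 × 2 = 1110.3
  [3→6]: (428.6+213.7)/2 × 3 = 963.45
  [6→7]: (213.7+169.4)/2 × 1 = 191.55
  Sum = 3036.0 ng/mL·h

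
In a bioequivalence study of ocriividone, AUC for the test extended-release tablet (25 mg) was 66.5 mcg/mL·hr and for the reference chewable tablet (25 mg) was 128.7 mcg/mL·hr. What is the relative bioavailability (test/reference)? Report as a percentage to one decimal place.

F_rel = (AUC_test/D_test) / (AUC_ref/D_ref)
      = (66.5/25) / (128.7/25)
      = 2.66 / 5.148 = 0.5167 = 51.67%

F_rel = 51.7%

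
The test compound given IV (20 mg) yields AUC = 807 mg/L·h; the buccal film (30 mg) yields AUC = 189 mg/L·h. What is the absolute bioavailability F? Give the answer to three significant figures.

F = 0.156

F = (AUC_ev / D_ev) / (AUC_iv / D_iv)
  = (189/30) / (807/20)
  = 6.3 / 40.35 = 0.1561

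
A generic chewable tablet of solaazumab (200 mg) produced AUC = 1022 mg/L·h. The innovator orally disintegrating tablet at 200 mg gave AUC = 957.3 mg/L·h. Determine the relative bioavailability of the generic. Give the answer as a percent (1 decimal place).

F_rel = 106.8%

F_rel = (AUC_test/D_test) / (AUC_ref/D_ref)
      = (1022/200) / (957.3/200)
      = 5.11 / 4.7865 = 1.0676 = 106.76%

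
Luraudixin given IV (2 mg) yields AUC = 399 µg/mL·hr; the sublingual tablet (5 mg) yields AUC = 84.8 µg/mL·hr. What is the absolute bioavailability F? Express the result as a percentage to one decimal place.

F = (AUC_ev / D_ev) / (AUC_iv / D_iv)
  = (84.8/5) / (399/2)
  = 16.96 / 199.5 = 0.0850
  = 8.50%

F = 8.5%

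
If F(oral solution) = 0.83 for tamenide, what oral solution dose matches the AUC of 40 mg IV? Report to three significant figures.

For equal systemic exposure: F × D_ev = D_iv
D_ev = D_iv / F = 40 / 0.83 = 48.1928 mg

D_oral = 48.2 mg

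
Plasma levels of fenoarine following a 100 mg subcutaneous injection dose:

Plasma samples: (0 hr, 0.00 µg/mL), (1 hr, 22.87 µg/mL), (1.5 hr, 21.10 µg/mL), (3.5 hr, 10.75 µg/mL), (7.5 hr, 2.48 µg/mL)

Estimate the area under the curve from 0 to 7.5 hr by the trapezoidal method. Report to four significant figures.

AUC = 80.74 µg/mL·hr

Trapezoidal AUC_0→7.5:
  [0→1]: (0.00+22.87)/2 × 1 = 11.435
  [1→1.5]: (22.87+21.10)/2 × 0.5 = 10.9925
  [1.5→3.5]: (21.10+10.75)/2 × 2 = 31.85
  [3.5→7.5]: (10.75+2.48)/2 × 4 = 26.46
  Sum = 80.7375 µg/mL·hr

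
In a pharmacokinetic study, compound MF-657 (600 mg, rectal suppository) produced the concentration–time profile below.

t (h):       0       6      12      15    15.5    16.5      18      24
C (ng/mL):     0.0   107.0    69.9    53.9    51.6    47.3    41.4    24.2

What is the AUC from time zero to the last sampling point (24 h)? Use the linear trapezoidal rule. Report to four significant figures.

AUC = 1377 ng/mL·h

Trapezoidal AUC_0→24:
  [0→6]: (0.0+107.0)/2 × 6 = 321.0
  [6→12]: (107.0+69.9)/2 × 6 = 530.7
  [12→15]: (69.9+53.9)/2 × 3 = 185.7
  [15→15.5]: (53.9+51.6)/2 × 0.5 = 26.375
  [15.5→16.5]: (51.6+47.3)/2 × 1 = 49.45
  [16.5→18]: (47.3+41.4)/2 × 1.5 = 66.525
  [18→24]: (41.4+24.2)/2 × 6 = 196.8
  Sum = 1376.55 ng/mL·h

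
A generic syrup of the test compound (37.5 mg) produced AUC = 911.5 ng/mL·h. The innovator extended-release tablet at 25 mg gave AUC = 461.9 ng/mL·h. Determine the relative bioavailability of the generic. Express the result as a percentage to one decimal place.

F_rel = 131.6%

F_rel = (AUC_test/D_test) / (AUC_ref/D_ref)
      = (911.5/37.5) / (461.9/25)
      = 24.3067 / 18.476 = 1.3156 = 131.56%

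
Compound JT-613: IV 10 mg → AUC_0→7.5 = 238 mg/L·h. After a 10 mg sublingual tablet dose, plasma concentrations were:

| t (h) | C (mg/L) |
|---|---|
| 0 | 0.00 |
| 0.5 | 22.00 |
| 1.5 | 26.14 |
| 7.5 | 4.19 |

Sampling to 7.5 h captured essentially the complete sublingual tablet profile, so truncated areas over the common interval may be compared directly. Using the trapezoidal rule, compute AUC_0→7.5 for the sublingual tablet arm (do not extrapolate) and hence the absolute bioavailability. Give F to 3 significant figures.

Trapezoidal AUC_0→7.5 (sublingual tablet):
  [0→0.5]: (0.00+22.00)/2 × 0.5 = 5.5
  [0.5→1.5]: (22.00+26.14)/2 × 1 = 24.07
  [1.5→7.5]: (26.14+4.19)/2 × 6 = 90.99
  Sum = 120.56 mg/L·h
F = (AUC_ev/D_ev)/(AUC_iv/D_iv) = (120.56/10)/(238/10) = 12.056/23.8 = 0.5066

F = 0.507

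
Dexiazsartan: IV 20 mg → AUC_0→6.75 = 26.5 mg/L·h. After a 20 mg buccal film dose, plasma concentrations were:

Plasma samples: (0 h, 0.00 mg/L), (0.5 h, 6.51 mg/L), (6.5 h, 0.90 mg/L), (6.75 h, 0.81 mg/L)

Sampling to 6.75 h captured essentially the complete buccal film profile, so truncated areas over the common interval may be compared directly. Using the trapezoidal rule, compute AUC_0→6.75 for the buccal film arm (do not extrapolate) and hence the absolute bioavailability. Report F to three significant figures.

Trapezoidal AUC_0→6.75 (buccal film):
  [0→0.5]: (0.00+6.51)/2 × 0.5 = 1.6275
  [0.5→6.5]: (6.51+0.90)/2 × 6 = 22.23
  [6.5→6.75]: (0.90+0.81)/2 × 0.25 = 0.21375
  Sum = 24.07125 mg/L·h
F = (AUC_ev/D_ev)/(AUC_iv/D_iv) = (24.07125/20)/(26.5/20) = 1.2035625/1.325 = 0.9083

F = 0.908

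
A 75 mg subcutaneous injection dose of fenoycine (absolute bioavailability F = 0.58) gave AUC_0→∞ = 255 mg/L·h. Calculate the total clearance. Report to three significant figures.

CL = 0.171 L/h

CL = F × Dose / AUC_0→∞
   = 0.58 × 75 / 255 = 0.170588 L/h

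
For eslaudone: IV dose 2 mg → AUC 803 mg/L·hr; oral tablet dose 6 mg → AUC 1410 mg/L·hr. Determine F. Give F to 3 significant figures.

F = (AUC_ev / D_ev) / (AUC_iv / D_iv)
  = (1410/6) / (803/2)
  = 235 / 401.5 = 0.5853

F = 0.585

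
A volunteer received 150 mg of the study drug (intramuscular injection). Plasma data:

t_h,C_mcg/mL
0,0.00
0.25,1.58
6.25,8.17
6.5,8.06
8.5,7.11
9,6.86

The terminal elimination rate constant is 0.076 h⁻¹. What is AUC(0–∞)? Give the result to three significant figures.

Trapezoidal AUC_0→9:
  [0→0.25]: (0.00+1.58)/2 × 0.25 = 0.1975
  [0.25→6.25]: (1.58+8.17)/2 × 6 = 29.25
  [6.25→6.5]: (8.17+8.06)/2 × 0.25 = 2.02875
  [6.5→8.5]: (8.06+7.11)/2 × 2 = 15.17
  [8.5→9]: (7.11+6.86)/2 × 0.5 = 3.4925
  Sum = 50.13875 mcg/mL·h
Extrapolated tail: C_last / k_e = 6.86 / 0.076 = 90.263
AUC_0→∞ = 50.13875 + 90.263 = 140.40175 mcg/mL·h

AUC = 140 mcg/mL·h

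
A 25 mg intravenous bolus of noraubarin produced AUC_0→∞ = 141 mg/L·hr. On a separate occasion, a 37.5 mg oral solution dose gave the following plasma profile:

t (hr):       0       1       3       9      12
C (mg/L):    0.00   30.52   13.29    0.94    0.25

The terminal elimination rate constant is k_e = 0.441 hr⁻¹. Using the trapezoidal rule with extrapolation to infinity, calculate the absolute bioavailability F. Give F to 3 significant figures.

Trapezoidal AUC_0→12 (oral solution):
  [0→1]: (0.00+30.52)/2 × 1 = 15.26
  [1→3]: (30.52+13.29)/2 × 2 = 43.81
  [3→9]: (13.29+0.94)/2 × 6 = 42.69
  [9→12]: (0.94+0.25)/2 × 3 = 1.785
  Sum = 103.545 mg/L·hr
Tail: C_last/k_e = 0.25/0.441 = 0.567
AUC_0→∞ (oral solution) = 103.545 + 0.567 = 104.112 mg/L·hr
F = (AUC_ev/D_ev)/(AUC_iv/D_iv) = (104.112/37.5)/(141/25) = 2.77632/5.64 = 0.4923

F = 0.492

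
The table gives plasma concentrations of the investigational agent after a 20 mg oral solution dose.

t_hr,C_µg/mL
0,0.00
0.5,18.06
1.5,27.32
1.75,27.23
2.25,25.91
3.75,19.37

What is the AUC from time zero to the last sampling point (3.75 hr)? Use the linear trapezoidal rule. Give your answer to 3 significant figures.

Trapezoidal AUC_0→3.75:
  [0→0.5]: (0.00+18.06)/2 × 0.5 = 4.515
  [0.5→1.5]: (18.06+27.32)/2 × 1 = 22.69
  [1.5→1.75]: (27.32+27.23)/2 × 0.25 = 6.81875
  [1.75→2.25]: (27.23+25.91)/2 × 0.5 = 13.285
  [2.25→3.75]: (25.91+19.37)/2 × 1.5 = 33.96
  Sum = 81.26875 µg/mL·hr

AUC = 81.3 µg/mL·hr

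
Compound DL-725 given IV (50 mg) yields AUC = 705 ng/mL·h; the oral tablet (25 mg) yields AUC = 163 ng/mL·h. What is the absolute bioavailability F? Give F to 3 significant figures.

F = (AUC_ev / D_ev) / (AUC_iv / D_iv)
  = (163/25) / (705/50)
  = 6.52 / 14.1 = 0.4624

F = 0.462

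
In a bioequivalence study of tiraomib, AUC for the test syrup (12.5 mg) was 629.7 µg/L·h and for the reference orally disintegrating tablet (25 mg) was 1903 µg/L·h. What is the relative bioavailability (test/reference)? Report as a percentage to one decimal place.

F_rel = (AUC_test/D_test) / (AUC_ref/D_ref)
      = (629.7/12.5) / (1903/25)
      = 50.376 / 76.12 = 0.6618 = 66.18%

F_rel = 66.2%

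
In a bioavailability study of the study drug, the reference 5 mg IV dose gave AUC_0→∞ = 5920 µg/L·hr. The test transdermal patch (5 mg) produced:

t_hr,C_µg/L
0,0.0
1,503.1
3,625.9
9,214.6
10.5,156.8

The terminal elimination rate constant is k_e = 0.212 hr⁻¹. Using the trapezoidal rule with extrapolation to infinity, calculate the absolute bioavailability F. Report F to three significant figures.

F = 0.831

Trapezoidal AUC_0→10.5 (transdermal patch):
  [0→1]: (0.0+503.1)/2 × 1 = 251.55
  [1→3]: (503.1+625.9)/2 × 2 = 1129.0
  [3→9]: (625.9+214.6)/2 × 6 = 2521.5
  [9→10.5]: (214.6+156.8)/2 × 1.5 = 278.55
  Sum = 4180.6 µg/L·hr
Tail: C_last/k_e = 156.8/0.212 = 739.623
AUC_0→∞ (transdermal patch) = 4180.6 + 739.623 = 4920.223 µg/L·hr
F = (AUC_ev/D_ev)/(AUC_iv/D_iv) = (4920.223/5)/(5920/5) = 984.0446/1184 = 0.8311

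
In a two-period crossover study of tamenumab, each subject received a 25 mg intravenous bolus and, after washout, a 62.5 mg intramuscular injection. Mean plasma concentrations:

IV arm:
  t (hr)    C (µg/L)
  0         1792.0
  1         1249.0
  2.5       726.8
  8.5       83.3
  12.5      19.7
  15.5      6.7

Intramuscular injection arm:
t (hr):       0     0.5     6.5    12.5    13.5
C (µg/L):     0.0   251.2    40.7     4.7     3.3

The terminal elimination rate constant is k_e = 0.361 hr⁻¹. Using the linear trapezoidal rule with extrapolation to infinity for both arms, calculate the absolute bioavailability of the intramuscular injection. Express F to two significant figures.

F = 0.076

Trapezoidal AUC_0→15.5 (IV):
  [0→1]: (1792.0+1249.0)/2 × 1 = 1520.5
  [1→2.5]: (1249.0+726.8)/2 × 1.5 = 1481.85
  [2.5→8.5]: (726.8+83.3)/2 × 6 = 2430.3
  [8.5→12.5]: (83.3+19.7)/2 × 4 = 206.0
  [12.5→15.5]: (19.7+6.7)/2 × 3 = 39.6
  Sum = 5678.25 µg/L·hr
IV tail: 6.7/0.361 = 18.560; AUC_iv,0→∞ = 5678.25 + 18.560 = 5696.81 µg/L·hr
Trapezoidal AUC_0→13.5 (intramuscular injection):
  [0→0.5]: (0.0+251.2)/2 × 0.5 = 62.8
  [0.5→6.5]: (251.2+40.7)/2 × 6 = 875.7
  [6.5→12.5]: (40.7+4.7)/2 × 6 = 136.2
  [12.5→13.5]: (4.7+3.3)/2 × 1 = 4.0
  Sum = 1078.7 µg/L·hr
intramuscular injection tail: 3.3/0.361 = 9.141; AUC_ev,0→∞ = 1078.7 + 9.141 = 1087.841 µg/L·hr
F = (AUC_ev/D_ev)/(AUC_iv/D_iv) = (1087.841/62.5)/(5696.81/25) = 17.405456/227.8724 = 0.0764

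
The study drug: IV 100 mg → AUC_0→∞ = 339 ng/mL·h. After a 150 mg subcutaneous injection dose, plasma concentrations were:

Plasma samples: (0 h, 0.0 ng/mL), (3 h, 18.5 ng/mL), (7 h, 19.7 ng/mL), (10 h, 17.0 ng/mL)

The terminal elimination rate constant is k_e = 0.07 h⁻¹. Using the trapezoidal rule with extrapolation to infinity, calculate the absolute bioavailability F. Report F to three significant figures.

Trapezoidal AUC_0→10 (subcutaneous injection):
  [0→3]: (0.0+18.5)/2 × 3 = 27.75
  [3→7]: (18.5+19.7)/2 × 4 = 76.4
  [7→10]: (19.7+17.0)/2 × 3 = 55.05
  Sum = 159.2 ng/mL·h
Tail: C_last/k_e = 17.0/0.07 = 242.857
AUC_0→∞ (subcutaneous injection) = 159.2 + 242.857 = 402.057 ng/mL·h
F = (AUC_ev/D_ev)/(AUC_iv/D_iv) = (402.057/150)/(339/100) = 2.68038/3.39 = 0.7907

F = 0.791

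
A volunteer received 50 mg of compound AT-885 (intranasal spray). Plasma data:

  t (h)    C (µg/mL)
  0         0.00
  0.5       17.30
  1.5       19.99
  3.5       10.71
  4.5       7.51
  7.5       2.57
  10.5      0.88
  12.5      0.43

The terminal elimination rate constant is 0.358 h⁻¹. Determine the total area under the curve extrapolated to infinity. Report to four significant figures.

Trapezoidal AUC_0→12.5:
  [0→0.5]: (0.00+17.30)/2 × 0.5 = 4.325
  [0.5→1.5]: (17.30+19.99)/2 × 1 = 18.645
  [1.5→3.5]: (19.99+10.71)/2 × 2 = 30.7
  [3.5→4.5]: (10.71+7.51)/2 × 1 = 9.11
  [4.5→7.5]: (7.51+2.57)/2 × 3 = 15.12
  [7.5→10.5]: (2.57+0.88)/2 × 3 = 5.175
  [10.5→12.5]: (0.88+0.43)/2 × 2 = 1.31
  Sum = 84.385 µg/mL·h
Extrapolated tail: C_last / k_e = 0.43 / 0.358 = 1.201
AUC_0→∞ = 84.385 + 1.201 = 85.586 µg/mL·h

AUC = 85.59 µg/mL·h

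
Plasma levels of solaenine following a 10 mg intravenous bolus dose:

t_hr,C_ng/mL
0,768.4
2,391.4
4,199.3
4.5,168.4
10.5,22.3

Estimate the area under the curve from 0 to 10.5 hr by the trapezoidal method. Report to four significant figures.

AUC = 2415 ng/mL·hr

Trapezoidal AUC_0→10.5:
  [0→2]: (768.4+391.4)/2 × 2 = 1159.8
  [2→4]: (391.4+199.3)/2 × 2 = 590.7
  [4→4.5]: (199.3+168.4)/2 × 0.5 = 91.925
  [4.5→10.5]: (168.4+22.3)/2 × 6 = 572.1
  Sum = 2414.525 ng/mL·hr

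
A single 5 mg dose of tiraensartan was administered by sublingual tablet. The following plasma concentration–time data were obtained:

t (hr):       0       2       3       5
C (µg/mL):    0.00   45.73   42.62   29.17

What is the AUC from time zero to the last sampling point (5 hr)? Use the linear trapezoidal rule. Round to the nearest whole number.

Trapezoidal AUC_0→5:
  [0→2]: (0.00+45.73)/2 × 2 = 45.73
  [2→3]: (45.73+42.62)/2 × 1 = 44.175
  [3→5]: (42.62+29.17)/2 × 2 = 71.79
  Sum = 161.695 µg/mL·hr

AUC = 162 µg/mL·hr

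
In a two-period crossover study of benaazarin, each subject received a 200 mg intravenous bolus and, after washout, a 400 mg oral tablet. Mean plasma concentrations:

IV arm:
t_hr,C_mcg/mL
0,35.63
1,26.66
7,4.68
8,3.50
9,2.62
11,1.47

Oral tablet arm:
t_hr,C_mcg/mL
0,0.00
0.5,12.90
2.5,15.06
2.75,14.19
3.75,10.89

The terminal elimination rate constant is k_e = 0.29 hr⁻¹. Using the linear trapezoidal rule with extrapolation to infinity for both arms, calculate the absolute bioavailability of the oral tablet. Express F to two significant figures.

F = 0.30

Trapezoidal AUC_0→11 (IV):
  [0→1]: (35.63+26.66)/2 × 1 = 31.145
  [1→7]: (26.66+4.68)/2 × 6 = 94.02
  [7→8]: (4.68+3.50)/2 × 1 = 4.09
  [8→9]: (3.50+2.62)/2 × 1 = 3.06
  [9→11]: (2.62+1.47)/2 × 2 = 4.09
  Sum = 136.405 mcg/mL·hr
IV tail: 1.47/0.29 = 5.069; AUC_iv,0→∞ = 136.405 + 5.069 = 141.474 mcg/mL·hr
Trapezoidal AUC_0→3.75 (oral tablet):
  [0→0.5]: (0.00+12.90)/2 × 0.5 = 3.225
  [0.5→2.5]: (12.90+15.06)/2 × 2 = 27.96
  [2.5→2.75]: (15.06+14.19)/2 × 0.25 = 3.65625
  [2.75→3.75]: (14.19+10.89)/2 × 1 = 12.54
  Sum = 47.38125 mcg/mL·hr
oral tablet tail: 10.89/0.29 = 37.552; AUC_ev,0→∞ = 47.38125 + 37.552 = 84.93325 mcg/mL·hr
F = (AUC_ev/D_ev)/(AUC_iv/D_iv) = (84.93325/400)/(141.474/200) = 0.212333/0.70737 = 0.3002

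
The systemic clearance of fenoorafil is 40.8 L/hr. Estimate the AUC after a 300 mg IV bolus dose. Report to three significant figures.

AUC_0→∞ = Dose_iv / CL
        = 300 / 40.8 = 7.35294 mg/L·hr

AUC = 7.35 mg/L·hr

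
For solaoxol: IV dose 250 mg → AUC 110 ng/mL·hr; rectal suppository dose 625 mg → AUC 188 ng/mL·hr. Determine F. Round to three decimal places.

F = 0.684

F = (AUC_ev / D_ev) / (AUC_iv / D_iv)
  = (188/625) / (110/250)
  = 0.3008 / 0.44 = 0.6836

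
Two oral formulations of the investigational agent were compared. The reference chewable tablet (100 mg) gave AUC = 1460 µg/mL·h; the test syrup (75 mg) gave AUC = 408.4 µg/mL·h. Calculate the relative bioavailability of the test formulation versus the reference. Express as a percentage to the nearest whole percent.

F_rel = 37%

F_rel = (AUC_test/D_test) / (AUC_ref/D_ref)
      = (408.4/75) / (1460/100)
      = 5.44533 / 14.6 = 0.3730 = 37.30%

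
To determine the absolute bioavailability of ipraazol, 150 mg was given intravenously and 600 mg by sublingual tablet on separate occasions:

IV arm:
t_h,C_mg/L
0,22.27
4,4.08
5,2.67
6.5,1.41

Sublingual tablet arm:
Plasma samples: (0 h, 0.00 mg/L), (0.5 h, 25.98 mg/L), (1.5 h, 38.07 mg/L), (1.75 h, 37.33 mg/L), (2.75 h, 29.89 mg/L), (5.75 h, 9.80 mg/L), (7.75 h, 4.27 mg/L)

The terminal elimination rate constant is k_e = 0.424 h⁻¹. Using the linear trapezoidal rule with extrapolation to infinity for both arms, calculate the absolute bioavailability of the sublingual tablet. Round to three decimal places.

F = 0.661

Trapezoidal AUC_0→6.5 (IV):
  [0→4]: (22.27+4.08)/2 × 4 = 52.7
  [4→5]: (4.08+2.67)/2 × 1 = 3.375
  [5→6.5]: (2.67+1.41)/2 × 1.5 = 3.06
  Sum = 59.135 mg/L·h
IV tail: 1.41/0.424 = 3.325; AUC_iv,0→∞ = 59.135 + 3.325 = 62.46 mg/L·h
Trapezoidal AUC_0→7.75 (sublingual tablet):
  [0→0.5]: (0.00+25.98)/2 × 0.5 = 6.495
  [0.5→1.5]: (25.98+38.07)/2 × 1 = 32.025
  [1.5→1.75]: (38.07+37.33)/2 × 0.25 = 9.425
  [1.75→2.75]: (37.33+29.89)/2 × 1 = 33.61
  [2.75→5.75]: (29.89+9.80)/2 × 3 = 59.535
  [5.75→7.75]: (9.80+4.27)/2 × 2 = 14.07
  Sum = 155.16 mg/L·h
sublingual tablet tail: 4.27/0.424 = 10.071; AUC_ev,0→∞ = 155.16 + 10.071 = 165.231 mg/L·h
F = (AUC_ev/D_ev)/(AUC_iv/D_iv) = (165.231/600)/(62.46/150) = 0.275385/0.4164 = 0.6613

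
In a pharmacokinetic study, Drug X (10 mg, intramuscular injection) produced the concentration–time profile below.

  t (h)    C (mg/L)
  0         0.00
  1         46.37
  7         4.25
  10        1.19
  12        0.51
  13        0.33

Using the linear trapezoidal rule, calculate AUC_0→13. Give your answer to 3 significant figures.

AUC = 185 mg/L·h

Trapezoidal AUC_0→13:
  [0→1]: (0.00+46.37)/2 × 1 = 23.185
  [1→7]: (46.37+4.25)/2 × 6 = 151.86
  [7→10]: (4.25+1.19)/2 × 3 = 8.16
  [10→12]: (1.19+0.51)/2 × 2 = 1.7
  [12→13]: (0.51+0.33)/2 × 1 = 0.42
  Sum = 185.325 mg/L·h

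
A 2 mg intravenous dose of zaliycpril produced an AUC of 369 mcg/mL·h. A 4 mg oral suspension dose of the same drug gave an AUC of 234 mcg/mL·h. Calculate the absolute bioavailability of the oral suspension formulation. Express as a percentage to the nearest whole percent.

F = (AUC_ev / D_ev) / (AUC_iv / D_iv)
  = (234/4) / (369/2)
  = 58.5 / 184.5 = 0.3171
  = 31.71%

F = 32%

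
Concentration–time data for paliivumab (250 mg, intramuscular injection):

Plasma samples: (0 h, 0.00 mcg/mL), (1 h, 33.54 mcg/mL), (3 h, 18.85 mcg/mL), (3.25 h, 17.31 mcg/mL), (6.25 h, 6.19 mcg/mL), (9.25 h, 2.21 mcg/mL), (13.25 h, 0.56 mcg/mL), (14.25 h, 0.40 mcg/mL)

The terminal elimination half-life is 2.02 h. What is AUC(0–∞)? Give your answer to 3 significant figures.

AUC = 129 mcg/mL·h

Trapezoidal AUC_0→14.25:
  [0→1]: (0.00+33.54)/2 × 1 = 16.77
  [1→3]: (33.54+18.85)/2 × 2 = 52.39
  [3→3.25]: (18.85+17.31)/2 × 0.25 = 4.52
  [3.25→6.25]: (17.31+6.19)/2 × 3 = 35.25
  [6.25→9.25]: (6.19+2.21)/2 × 3 = 12.6
  [9.25→13.25]: (2.21+0.56)/2 × 4 = 5.54
  [13.25→14.25]: (0.56+0.40)/2 × 1 = 0.48
  Sum = 127.55 mcg/mL·h
k_e = ln2 / t½ = 0.693147 / 2.02 = 0.3431 h^-1
Extrapolated tail: C_last / k_e = 0.40 / 0.3431 = 1.166
AUC_0→∞ = 127.55 + 1.166 = 128.716 mcg/mL·h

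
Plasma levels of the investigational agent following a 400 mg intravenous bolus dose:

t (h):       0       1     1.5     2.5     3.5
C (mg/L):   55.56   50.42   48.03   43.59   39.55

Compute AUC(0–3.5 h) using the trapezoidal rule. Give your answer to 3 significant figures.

AUC = 165 mg/L·h

Trapezoidal AUC_0→3.5:
  [0→1]: (55.56+50.42)/2 × 1 = 52.99
  [1→1.5]: (50.42+48.03)/2 × 0.5 = 24.6125
  [1.5→2.5]: (48.03+43.59)/2 × 1 = 45.81
  [2.5→3.5]: (43.59+39.55)/2 × 1 = 41.57
  Sum = 164.9825 mg/L·h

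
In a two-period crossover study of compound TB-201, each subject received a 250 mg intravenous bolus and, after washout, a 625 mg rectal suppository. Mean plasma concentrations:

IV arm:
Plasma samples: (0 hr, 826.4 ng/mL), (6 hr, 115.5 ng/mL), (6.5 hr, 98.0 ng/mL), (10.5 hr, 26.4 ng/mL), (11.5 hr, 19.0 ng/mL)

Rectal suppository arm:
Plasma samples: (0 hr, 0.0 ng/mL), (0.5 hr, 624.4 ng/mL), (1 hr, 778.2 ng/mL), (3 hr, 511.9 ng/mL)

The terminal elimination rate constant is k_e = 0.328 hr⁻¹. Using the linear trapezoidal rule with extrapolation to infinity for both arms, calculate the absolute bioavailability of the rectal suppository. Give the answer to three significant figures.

F = 0.419

Trapezoidal AUC_0→11.5 (IV):
  [0→6]: (826.4+115.5)/2 × 6 = 2825.7
  [6→6.5]: (115.5+98.0)/2 × 0.5 = 53.375
  [6.5→10.5]: (98.0+26.4)/2 × 4 = 248.8
  [10.5→11.5]: (26.4+19.0)/2 × 1 = 22.7
  Sum = 3150.575 ng/mL·hr
IV tail: 19.0/0.328 = 57.927; AUC_iv,0→∞ = 3150.575 + 57.927 = 3208.502 ng/mL·hr
Trapezoidal AUC_0→3 (rectal suppository):
  [0→0.5]: (0.0+624.4)/2 × 0.5 = 156.1
  [0.5→1]: (624.4+778.2)/2 × 0.5 = 350.65
  [1→3]: (778.2+511.9)/2 × 2 = 1290.1
  Sum = 1796.85 ng/mL·hr
rectal suppository tail: 511.9/0.328 = 1560.671; AUC_ev,0→∞ = 1796.85 + 1560.671 = 3357.521 ng/mL·hr
F = (AUC_ev/D_ev)/(AUC_iv/D_iv) = (3357.521/625)/(3208.502/250) = 5.3720336/12.834008 = 0.4186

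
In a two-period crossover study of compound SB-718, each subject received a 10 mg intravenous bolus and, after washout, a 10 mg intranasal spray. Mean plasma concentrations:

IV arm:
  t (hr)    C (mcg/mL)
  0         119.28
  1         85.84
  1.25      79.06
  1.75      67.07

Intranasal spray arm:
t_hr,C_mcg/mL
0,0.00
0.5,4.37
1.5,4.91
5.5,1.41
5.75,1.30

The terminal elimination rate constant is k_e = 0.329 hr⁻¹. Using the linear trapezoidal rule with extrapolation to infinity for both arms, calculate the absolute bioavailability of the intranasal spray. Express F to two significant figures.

Trapezoidal AUC_0→1.75 (IV):
  [0→1]: (119.28+85.84)/2 × 1 = 102.56
  [1→1.25]: (85.84+79.06)/2 × 0.25 = 20.6125
  [1.25→1.75]: (79.06+67.07)/2 × 0.5 = 36.5325
  Sum = 159.705 mcg/mL·hr
IV tail: 67.07/0.329 = 203.860; AUC_iv,0→∞ = 159.705 + 203.860 = 363.565 mcg/mL·hr
Trapezoidal AUC_0→5.75 (intranasal spray):
  [0→0.5]: (0.00+4.37)/2 × 0.5 = 1.0925
  [0.5→1.5]: (4.37+4.91)/2 × 1 = 4.64
  [1.5→5.5]: (4.91+1.41)/2 × 4 = 12.64
  [5.5→5.75]: (1.41+1.30)/2 × 0.25 = 0.33875
  Sum = 18.71125 mcg/mL·hr
intranasal spray tail: 1.30/0.329 = 3.951; AUC_ev,0→∞ = 18.71125 + 3.951 = 22.66225 mcg/mL·hr
F = (AUC_ev/D_ev)/(AUC_iv/D_iv) = (22.66225/10)/(363.565/10) = 2.266225/36.3565 = 0.0623

F = 0.062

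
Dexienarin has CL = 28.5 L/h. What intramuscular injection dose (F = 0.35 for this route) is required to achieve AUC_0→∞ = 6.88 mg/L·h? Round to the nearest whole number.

Dose = CL × AUC_0→∞ / F
     = 28.5 × 6.88 / 0.35 = 560.229 mg

Dose = 560 mg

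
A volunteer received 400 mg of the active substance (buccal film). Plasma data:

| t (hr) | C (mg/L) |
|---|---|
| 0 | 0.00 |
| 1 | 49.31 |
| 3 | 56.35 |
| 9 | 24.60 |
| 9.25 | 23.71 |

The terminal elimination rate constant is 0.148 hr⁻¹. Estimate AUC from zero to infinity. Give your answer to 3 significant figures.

Trapezoidal AUC_0→9.25:
  [0→1]: (0.00+49.31)/2 × 1 = 24.655
  [1→3]: (49.31+56.35)/2 × 2 = 105.66
  [3→9]: (56.35+24.60)/2 × 6 = 242.85
  [9→9.25]: (24.60+23.71)/2 × 0.25 = 6.03875
  Sum = 379.20375 mg/L·hr
Extrapolated tail: C_last / k_e = 23.71 / 0.148 = 160.203
AUC_0→∞ = 379.20375 + 160.203 = 539.40675 mg/L·hr

AUC = 539 mg/L·hr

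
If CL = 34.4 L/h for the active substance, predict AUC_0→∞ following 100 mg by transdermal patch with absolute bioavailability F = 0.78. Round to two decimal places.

AUC_0→∞ = F × Dose / CL
        = 0.78 × 100 / 34.4 = 2.26744 mg/L·h

AUC = 2.27 mg/L·h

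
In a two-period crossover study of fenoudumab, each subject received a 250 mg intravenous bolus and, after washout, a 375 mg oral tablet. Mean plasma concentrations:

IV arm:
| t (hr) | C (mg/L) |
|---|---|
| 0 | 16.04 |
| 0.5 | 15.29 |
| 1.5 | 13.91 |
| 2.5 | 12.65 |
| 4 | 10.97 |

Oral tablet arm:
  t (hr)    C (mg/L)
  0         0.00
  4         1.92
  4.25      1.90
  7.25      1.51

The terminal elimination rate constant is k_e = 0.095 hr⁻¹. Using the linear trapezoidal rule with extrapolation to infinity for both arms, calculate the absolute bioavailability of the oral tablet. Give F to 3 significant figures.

Trapezoidal AUC_0→4 (IV):
  [0→0.5]: (16.04+15.29)/2 × 0.5 = 7.8325
  [0.5→1.5]: (15.29+13.91)/2 × 1 = 14.6
  [1.5→2.5]: (13.91+12.65)/2 × 1 = 13.28
  [2.5→4]: (12.65+10.97)/2 × 1.5 = 17.715
  Sum = 53.4275 mg/L·hr
IV tail: 10.97/0.095 = 115.474; AUC_iv,0→∞ = 53.4275 + 115.474 = 168.9015 mg/L·hr
Trapezoidal AUC_0→7.25 (oral tablet):
  [0→4]: (0.00+1.92)/2 × 4 = 3.84
  [4→4.25]: (1.92+1.90)/2 × 0.25 = 0.4775
  [4.25→7.25]: (1.90+1.51)/2 × 3 = 5.115
  Sum = 9.4325 mg/L·hr
oral tablet tail: 1.51/0.095 = 15.895; AUC_ev,0→∞ = 9.4325 + 15.895 = 25.3275 mg/L·hr
F = (AUC_ev/D_ev)/(AUC_iv/D_iv) = (25.3275/375)/(168.9015/250) = 0.06754/0.675606 = 0.1000

F = 0.100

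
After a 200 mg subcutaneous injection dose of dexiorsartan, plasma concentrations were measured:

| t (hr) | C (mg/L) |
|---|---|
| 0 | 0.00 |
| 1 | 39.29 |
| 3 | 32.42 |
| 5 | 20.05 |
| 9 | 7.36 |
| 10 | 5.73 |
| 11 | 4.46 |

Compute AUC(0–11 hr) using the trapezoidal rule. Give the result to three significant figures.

Trapezoidal AUC_0→11:
  [0→1]: (0.00+39.29)/2 × 1 = 19.645
  [1→3]: (39.29+32.42)/2 × 2 = 71.71
  [3→5]: (32.42+20.05)/2 × 2 = 52.47
  [5→9]: (20.05+7.36)/2 × 4 = 54.82
  [9→10]: (7.36+5.73)/2 × 1 = 6.545
  [10→11]: (5.73+4.46)/2 × 1 = 5.095
  Sum = 210.285 mg/L·hr

AUC = 210 mg/L·hr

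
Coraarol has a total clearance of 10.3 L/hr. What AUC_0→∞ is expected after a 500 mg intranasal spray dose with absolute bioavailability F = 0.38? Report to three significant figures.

AUC_0→∞ = F × Dose / CL
        = 0.38 × 500 / 10.3 = 18.4466 mg/L·hr

AUC = 18.4 mg/L·hr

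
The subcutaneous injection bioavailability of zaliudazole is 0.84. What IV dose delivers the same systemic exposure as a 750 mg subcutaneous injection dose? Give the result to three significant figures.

Systemic exposure from an extravascular dose = F × D_ev, so the equivalent IV dose is F × D_ev.
D_iv = F × D_ev = 0.84 × 750 = 630 mg

D_iv = 630 mg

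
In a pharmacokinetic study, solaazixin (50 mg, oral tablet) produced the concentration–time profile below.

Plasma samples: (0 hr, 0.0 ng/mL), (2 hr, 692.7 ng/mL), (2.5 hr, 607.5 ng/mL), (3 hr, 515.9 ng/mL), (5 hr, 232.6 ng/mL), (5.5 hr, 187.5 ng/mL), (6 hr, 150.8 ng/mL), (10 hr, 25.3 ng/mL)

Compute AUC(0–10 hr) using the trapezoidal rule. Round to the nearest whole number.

AUC = 2589 ng/mL·hr

Trapezoidal AUC_0→10:
  [0→2]: (0.0+692.7)/2 × 2 = 692.7
  [2→2.5]: (692.7+607.5)/2 × 0.5 = 325.05
  [2.5→3]: (607.5+515.9)/2 × 0.5 = 280.85
  [3→5]: (515.9+232.6)/2 × 2 = 748.5
  [5→5.5]: (232.6+187.5)/2 × 0.5 = 105.025
  [5.5→6]: (187.5+150.8)/2 × 0.5 = 84.575
  [6→10]: (150.8+25.3)/2 × 4 = 352.2
  Sum = 2588.9 ng/mL·hr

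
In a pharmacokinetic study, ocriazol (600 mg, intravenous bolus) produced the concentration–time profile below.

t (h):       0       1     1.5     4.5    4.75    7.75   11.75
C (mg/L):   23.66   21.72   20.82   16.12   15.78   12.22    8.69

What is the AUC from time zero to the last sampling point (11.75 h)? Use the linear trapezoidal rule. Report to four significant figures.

AUC = 176.5 mg/L·h

Trapezoidal AUC_0→11.75:
  [0→1]: (23.66+21.72)/2 × 1 = 22.69
  [1→1.5]: (21.72+20.82)/2 × 0.5 = 10.635
  [1.5→4.5]: (20.82+16.12)/2 × 3 = 55.41
  [4.5→4.75]: (16.12+15.78)/2 × 0.25 = 3.9875
  [4.75→7.75]: (15.78+12.22)/2 × 3 = 42.0
  [7.75→11.75]: (12.22+8.69)/2 × 4 = 41.82
  Sum = 176.5425 mg/L·h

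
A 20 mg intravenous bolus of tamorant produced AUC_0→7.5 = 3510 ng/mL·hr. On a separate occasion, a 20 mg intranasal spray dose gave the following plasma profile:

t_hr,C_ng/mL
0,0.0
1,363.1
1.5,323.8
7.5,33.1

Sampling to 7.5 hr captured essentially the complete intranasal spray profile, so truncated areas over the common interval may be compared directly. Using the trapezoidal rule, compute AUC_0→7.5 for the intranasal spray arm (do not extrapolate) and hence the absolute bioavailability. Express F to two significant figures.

F = 0.41

Trapezoidal AUC_0→7.5 (intranasal spray):
  [0→1]: (0.0+363.1)/2 × 1 = 181.55
  [1→1.5]: (363.1+323.8)/2 × 0.5 = 171.725
  [1.5→7.5]: (323.8+33.1)/2 × 6 = 1070.7
  Sum = 1423.975 ng/mL·hr
F = (AUC_ev/D_ev)/(AUC_iv/D_iv) = (1423.975/20)/(3510/20) = 71.19875/175.5 = 0.4057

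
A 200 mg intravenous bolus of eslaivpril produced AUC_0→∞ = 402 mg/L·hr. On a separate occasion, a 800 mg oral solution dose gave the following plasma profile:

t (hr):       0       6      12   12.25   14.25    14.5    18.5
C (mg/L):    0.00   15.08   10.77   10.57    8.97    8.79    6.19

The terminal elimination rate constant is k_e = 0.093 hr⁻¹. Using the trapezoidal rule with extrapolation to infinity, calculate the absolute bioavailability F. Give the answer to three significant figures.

F = 0.152

Trapezoidal AUC_0→18.5 (oral solution):
  [0→6]: (0.00+15.08)/2 × 6 = 45.24
  [6→12]: (15.08+10.77)/2 × 6 = 77.55
  [12→12.25]: (10.77+10.57)/2 × 0.25 = 2.6675
  [12.25→14.25]: (10.57+8.97)/2 × 2 = 19.54
  [14.25→14.5]: (8.97+8.79)/2 × 0.25 = 2.22
  [14.5→18.5]: (8.79+6.19)/2 × 4 = 29.96
  Sum = 177.1775 mg/L·hr
Tail: C_last/k_e = 6.19/0.093 = 66.559
AUC_0→∞ (oral solution) = 177.1775 + 66.559 = 243.7365 mg/L·hr
F = (AUC_ev/D_ev)/(AUC_iv/D_iv) = (243.7365/800)/(402/200) = 0.304671/2.01 = 0.1516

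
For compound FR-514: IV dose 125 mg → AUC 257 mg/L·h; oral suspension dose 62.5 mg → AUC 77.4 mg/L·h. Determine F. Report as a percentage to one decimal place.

F = 60.2%

F = (AUC_ev / D_ev) / (AUC_iv / D_iv)
  = (77.4/62.5) / (257/125)
  = 1.2384 / 2.056 = 0.6023
  = 60.23%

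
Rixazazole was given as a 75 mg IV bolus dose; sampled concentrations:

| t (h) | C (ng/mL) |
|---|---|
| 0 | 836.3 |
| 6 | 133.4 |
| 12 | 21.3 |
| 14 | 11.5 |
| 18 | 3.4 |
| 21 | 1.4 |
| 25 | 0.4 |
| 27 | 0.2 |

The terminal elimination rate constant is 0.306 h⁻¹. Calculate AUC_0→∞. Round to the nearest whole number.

AUC = 3448 ng/mL·h

Trapezoidal AUC_0→27:
  [0→6]: (836.3+133.4)/2 × 6 = 2909.1
  [6→12]: (133.4+21.3)/2 × 6 = 464.1
  [12→14]: (21.3+11.5)/2 × 2 = 32.8
  [14→18]: (11.5+3.4)/2 × 4 = 29.8
  [18→21]: (3.4+1.4)/2 × 3 = 7.2
  [21→25]: (1.4+0.4)/2 × 4 = 3.6
  [25→27]: (0.4+0.2)/2 × 2 = 0.6
  Sum = 3447.2 ng/mL·h
Extrapolated tail: C_last / k_e = 0.2 / 0.306 = 0.654
AUC_0→∞ = 3447.2 + 0.654 = 3447.854 ng/mL·h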